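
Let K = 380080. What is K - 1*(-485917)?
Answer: 865997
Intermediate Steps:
K - 1*(-485917) = 380080 - 1*(-485917) = 380080 + 485917 = 865997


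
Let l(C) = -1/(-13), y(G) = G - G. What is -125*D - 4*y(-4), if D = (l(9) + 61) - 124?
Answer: 102250/13 ≈ 7865.4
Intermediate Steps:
y(G) = 0
l(C) = 1/13 (l(C) = -1*(-1/13) = 1/13)
D = -818/13 (D = (1/13 + 61) - 124 = 794/13 - 124 = -818/13 ≈ -62.923)
-125*D - 4*y(-4) = -125*(-818/13) - 4*0 = 102250/13 + 0 = 102250/13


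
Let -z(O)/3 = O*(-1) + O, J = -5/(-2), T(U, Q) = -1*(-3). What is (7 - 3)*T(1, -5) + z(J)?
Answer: 12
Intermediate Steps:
T(U, Q) = 3
J = 5/2 (J = -5*(-1/2) = 5/2 ≈ 2.5000)
z(O) = 0 (z(O) = -3*(O*(-1) + O) = -3*(-O + O) = -3*0 = 0)
(7 - 3)*T(1, -5) + z(J) = (7 - 3)*3 + 0 = 4*3 + 0 = 12 + 0 = 12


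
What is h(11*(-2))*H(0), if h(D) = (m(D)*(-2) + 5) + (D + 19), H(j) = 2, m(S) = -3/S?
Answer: 38/11 ≈ 3.4545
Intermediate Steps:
h(D) = 24 + D + 6/D (h(D) = (-3/D*(-2) + 5) + (D + 19) = (6/D + 5) + (19 + D) = (5 + 6/D) + (19 + D) = 24 + D + 6/D)
h(11*(-2))*H(0) = (24 + 11*(-2) + 6/((11*(-2))))*2 = (24 - 22 + 6/(-22))*2 = (24 - 22 + 6*(-1/22))*2 = (24 - 22 - 3/11)*2 = (19/11)*2 = 38/11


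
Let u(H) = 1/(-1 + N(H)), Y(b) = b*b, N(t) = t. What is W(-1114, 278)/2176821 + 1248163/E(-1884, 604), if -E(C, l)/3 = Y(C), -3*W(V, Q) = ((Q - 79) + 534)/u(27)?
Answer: -309408106919/2575510119792 ≈ -0.12013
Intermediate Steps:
Y(b) = b²
u(H) = 1/(-1 + H)
W(V, Q) = -11830/3 - 26*Q/3 (W(V, Q) = -((Q - 79) + 534)/(3*(1/(-1 + 27))) = -((-79 + Q) + 534)/(3*(1/26)) = -(455 + Q)/(3*1/26) = -(455 + Q)*26/3 = -(11830 + 26*Q)/3 = -11830/3 - 26*Q/3)
E(C, l) = -3*C²
W(-1114, 278)/2176821 + 1248163/E(-1884, 604) = (-11830/3 - 26/3*278)/2176821 + 1248163/((-3*(-1884)²)) = (-11830/3 - 7228/3)*(1/2176821) + 1248163/((-3*3549456)) = -19058/3*1/2176821 + 1248163/(-10648368) = -19058/6530463 + 1248163*(-1/10648368) = -19058/6530463 - 1248163/10648368 = -309408106919/2575510119792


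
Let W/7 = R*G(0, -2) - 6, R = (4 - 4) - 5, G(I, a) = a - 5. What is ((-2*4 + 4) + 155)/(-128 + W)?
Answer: 151/75 ≈ 2.0133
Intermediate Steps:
G(I, a) = -5 + a
R = -5 (R = 0 - 5 = -5)
W = 203 (W = 7*(-5*(-5 - 2) - 6) = 7*(-5*(-7) - 6) = 7*(35 - 6) = 7*29 = 203)
((-2*4 + 4) + 155)/(-128 + W) = ((-2*4 + 4) + 155)/(-128 + 203) = ((-8 + 4) + 155)/75 = (-4 + 155)/75 = (1/75)*151 = 151/75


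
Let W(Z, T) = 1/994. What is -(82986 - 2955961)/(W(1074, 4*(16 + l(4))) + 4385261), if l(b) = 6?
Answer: 571147430/871789887 ≈ 0.65514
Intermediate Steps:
W(Z, T) = 1/994
-(82986 - 2955961)/(W(1074, 4*(16 + l(4))) + 4385261) = -(82986 - 2955961)/(1/994 + 4385261) = -(-2872975)/4358949435/994 = -(-2872975)*994/4358949435 = -1*(-571147430/871789887) = 571147430/871789887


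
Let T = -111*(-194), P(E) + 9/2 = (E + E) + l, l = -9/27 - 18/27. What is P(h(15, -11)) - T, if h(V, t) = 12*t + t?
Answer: -43651/2 ≈ -21826.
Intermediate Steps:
l = -1 (l = -9*1/27 - 18*1/27 = -⅓ - ⅔ = -1)
h(V, t) = 13*t
P(E) = -11/2 + 2*E (P(E) = -9/2 + ((E + E) - 1) = -9/2 + (2*E - 1) = -9/2 + (-1 + 2*E) = -11/2 + 2*E)
T = 21534
P(h(15, -11)) - T = (-11/2 + 2*(13*(-11))) - 1*21534 = (-11/2 + 2*(-143)) - 21534 = (-11/2 - 286) - 21534 = -583/2 - 21534 = -43651/2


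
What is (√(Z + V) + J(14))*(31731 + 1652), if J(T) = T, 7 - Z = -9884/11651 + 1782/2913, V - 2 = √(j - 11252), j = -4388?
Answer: 467362 + 33383*√(1182161852432839 + 255973413521282*I*√3910)/11313121 ≈ 7.4126e+5 + 2.5442e+5*I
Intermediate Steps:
V = 2 + 2*I*√3910 (V = 2 + √(-4388 - 11252) = 2 + √(-15640) = 2 + 2*I*√3910 ≈ 2.0 + 125.06*I)
Z = 81868517/11313121 (Z = 7 - (-9884/11651 + 1782/2913) = 7 - (-9884*1/11651 + 1782*(1/2913)) = 7 - (-9884/11651 + 594/971) = 7 - 1*(-2676670/11313121) = 7 + 2676670/11313121 = 81868517/11313121 ≈ 7.2366)
(√(Z + V) + J(14))*(31731 + 1652) = (√(81868517/11313121 + (2 + 2*I*√3910)) + 14)*(31731 + 1652) = (√(104494759/11313121 + 2*I*√3910) + 14)*33383 = (14 + √(104494759/11313121 + 2*I*√3910))*33383 = 467362 + 33383*√(104494759/11313121 + 2*I*√3910)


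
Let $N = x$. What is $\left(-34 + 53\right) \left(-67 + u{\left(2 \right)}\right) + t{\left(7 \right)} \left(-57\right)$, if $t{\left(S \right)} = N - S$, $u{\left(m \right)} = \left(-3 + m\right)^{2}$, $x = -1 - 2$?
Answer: $-684$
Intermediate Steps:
$x = -3$
$N = -3$
$t{\left(S \right)} = -3 - S$
$\left(-34 + 53\right) \left(-67 + u{\left(2 \right)}\right) + t{\left(7 \right)} \left(-57\right) = \left(-34 + 53\right) \left(-67 + \left(-3 + 2\right)^{2}\right) + \left(-3 - 7\right) \left(-57\right) = 19 \left(-67 + \left(-1\right)^{2}\right) + \left(-3 - 7\right) \left(-57\right) = 19 \left(-67 + 1\right) - -570 = 19 \left(-66\right) + 570 = -1254 + 570 = -684$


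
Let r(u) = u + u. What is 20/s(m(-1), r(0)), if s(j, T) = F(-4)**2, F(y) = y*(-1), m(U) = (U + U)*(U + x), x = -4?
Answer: 5/4 ≈ 1.2500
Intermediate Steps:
m(U) = 2*U*(-4 + U) (m(U) = (U + U)*(U - 4) = (2*U)*(-4 + U) = 2*U*(-4 + U))
F(y) = -y
r(u) = 2*u
s(j, T) = 16 (s(j, T) = (-1*(-4))**2 = 4**2 = 16)
20/s(m(-1), r(0)) = 20/16 = 20*(1/16) = 5/4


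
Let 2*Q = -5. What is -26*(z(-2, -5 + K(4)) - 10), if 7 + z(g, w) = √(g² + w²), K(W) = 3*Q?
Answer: 442 - 13*√641 ≈ 112.87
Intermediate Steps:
Q = -5/2 (Q = (½)*(-5) = -5/2 ≈ -2.5000)
K(W) = -15/2 (K(W) = 3*(-5/2) = -15/2)
z(g, w) = -7 + √(g² + w²)
-26*(z(-2, -5 + K(4)) - 10) = -26*((-7 + √((-2)² + (-5 - 15/2)²)) - 10) = -26*((-7 + √(4 + (-25/2)²)) - 10) = -26*((-7 + √(4 + 625/4)) - 10) = -26*((-7 + √(641/4)) - 10) = -26*((-7 + √641/2) - 10) = -26*(-17 + √641/2) = 442 - 13*√641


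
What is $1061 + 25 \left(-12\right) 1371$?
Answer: $-410239$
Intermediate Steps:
$1061 + 25 \left(-12\right) 1371 = 1061 - 411300 = -410239$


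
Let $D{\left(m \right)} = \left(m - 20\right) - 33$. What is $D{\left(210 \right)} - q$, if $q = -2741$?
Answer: $2898$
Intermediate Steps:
$D{\left(m \right)} = -53 + m$ ($D{\left(m \right)} = \left(-20 + m\right) - 33 = -53 + m$)
$D{\left(210 \right)} - q = \left(-53 + 210\right) - -2741 = 157 + 2741 = 2898$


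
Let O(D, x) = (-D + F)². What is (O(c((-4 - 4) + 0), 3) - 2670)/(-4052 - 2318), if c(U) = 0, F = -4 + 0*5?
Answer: 1327/3185 ≈ 0.41664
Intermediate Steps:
F = -4 (F = -4 + 0 = -4)
O(D, x) = (-4 - D)² (O(D, x) = (-D - 4)² = (-4 - D)²)
(O(c((-4 - 4) + 0), 3) - 2670)/(-4052 - 2318) = ((4 + 0)² - 2670)/(-4052 - 2318) = (4² - 2670)/(-6370) = (16 - 2670)*(-1/6370) = -2654*(-1/6370) = 1327/3185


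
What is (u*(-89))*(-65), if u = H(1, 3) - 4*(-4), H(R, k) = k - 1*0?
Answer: 109915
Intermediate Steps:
H(R, k) = k (H(R, k) = k + 0 = k)
u = 19 (u = 3 - 4*(-4) = 3 + 16 = 19)
(u*(-89))*(-65) = (19*(-89))*(-65) = -1691*(-65) = 109915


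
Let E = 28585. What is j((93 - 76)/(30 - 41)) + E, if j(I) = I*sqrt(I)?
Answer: 28585 - 17*I*sqrt(187)/121 ≈ 28585.0 - 1.9213*I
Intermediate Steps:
j(I) = I**(3/2)
j((93 - 76)/(30 - 41)) + E = ((93 - 76)/(30 - 41))**(3/2) + 28585 = (17/(-11))**(3/2) + 28585 = (17*(-1/11))**(3/2) + 28585 = (-17/11)**(3/2) + 28585 = -17*I*sqrt(187)/121 + 28585 = 28585 - 17*I*sqrt(187)/121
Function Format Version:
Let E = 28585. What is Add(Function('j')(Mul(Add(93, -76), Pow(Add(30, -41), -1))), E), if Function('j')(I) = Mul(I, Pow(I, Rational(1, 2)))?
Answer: Add(28585, Mul(Rational(-17, 121), I, Pow(187, Rational(1, 2)))) ≈ Add(28585., Mul(-1.9213, I))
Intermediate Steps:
Function('j')(I) = Pow(I, Rational(3, 2))
Add(Function('j')(Mul(Add(93, -76), Pow(Add(30, -41), -1))), E) = Add(Pow(Mul(Add(93, -76), Pow(Add(30, -41), -1)), Rational(3, 2)), 28585) = Add(Pow(Mul(17, Pow(-11, -1)), Rational(3, 2)), 28585) = Add(Pow(Mul(17, Rational(-1, 11)), Rational(3, 2)), 28585) = Add(Pow(Rational(-17, 11), Rational(3, 2)), 28585) = Add(Mul(Rational(-17, 121), I, Pow(187, Rational(1, 2))), 28585) = Add(28585, Mul(Rational(-17, 121), I, Pow(187, Rational(1, 2))))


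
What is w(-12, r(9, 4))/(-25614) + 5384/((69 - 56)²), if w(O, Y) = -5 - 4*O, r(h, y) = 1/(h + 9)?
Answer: 137898509/4328766 ≈ 31.856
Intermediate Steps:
r(h, y) = 1/(9 + h)
w(-12, r(9, 4))/(-25614) + 5384/((69 - 56)²) = (-5 - 4*(-12))/(-25614) + 5384/((69 - 56)²) = (-5 + 48)*(-1/25614) + 5384/(13²) = 43*(-1/25614) + 5384/169 = -43/25614 + 5384*(1/169) = -43/25614 + 5384/169 = 137898509/4328766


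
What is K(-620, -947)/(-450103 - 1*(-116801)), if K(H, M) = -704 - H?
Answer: 42/166651 ≈ 0.00025202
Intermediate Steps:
K(-620, -947)/(-450103 - 1*(-116801)) = (-704 - 1*(-620))/(-450103 - 1*(-116801)) = (-704 + 620)/(-450103 + 116801) = -84/(-333302) = -84*(-1/333302) = 42/166651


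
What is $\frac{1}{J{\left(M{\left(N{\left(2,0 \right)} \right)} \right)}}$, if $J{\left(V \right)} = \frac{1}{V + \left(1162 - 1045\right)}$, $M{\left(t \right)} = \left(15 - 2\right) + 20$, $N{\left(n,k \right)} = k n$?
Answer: $150$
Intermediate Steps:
$M{\left(t \right)} = 33$ ($M{\left(t \right)} = 13 + 20 = 33$)
$J{\left(V \right)} = \frac{1}{117 + V}$ ($J{\left(V \right)} = \frac{1}{V + 117} = \frac{1}{117 + V}$)
$\frac{1}{J{\left(M{\left(N{\left(2,0 \right)} \right)} \right)}} = \frac{1}{\frac{1}{117 + 33}} = \frac{1}{\frac{1}{150}} = 150$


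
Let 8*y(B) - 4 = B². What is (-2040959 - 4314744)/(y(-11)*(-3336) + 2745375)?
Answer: -6355703/2693250 ≈ -2.3599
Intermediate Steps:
y(B) = ½ + B²/8
(-2040959 - 4314744)/(y(-11)*(-3336) + 2745375) = (-2040959 - 4314744)/((½ + (⅛)*(-11)²)*(-3336) + 2745375) = -6355703/((½ + (⅛)*121)*(-3336) + 2745375) = -6355703/((½ + 121/8)*(-3336) + 2745375) = -6355703/((125/8)*(-3336) + 2745375) = -6355703/(-52125 + 2745375) = -6355703/2693250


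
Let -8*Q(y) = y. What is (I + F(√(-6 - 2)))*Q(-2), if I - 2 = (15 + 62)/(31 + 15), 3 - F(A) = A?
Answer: 307/184 - I*√2/2 ≈ 1.6685 - 0.70711*I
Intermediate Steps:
F(A) = 3 - A
Q(y) = -y/8
I = 169/46 (I = 2 + (15 + 62)/(31 + 15) = 2 + 77/46 = 169/46 ≈ 3.6739)
(I + F(√(-6 - 2)))*Q(-2) = (169/46 + (3 - √(-6 - 2)))*(-⅛*(-2)) = (169/46 + (3 - √(-8)))*(¼) = (169/46 + (3 - 2*I*√2))*(¼) = (307/46 - 2*I*√2)*(¼) = 307/184 - I*√2/2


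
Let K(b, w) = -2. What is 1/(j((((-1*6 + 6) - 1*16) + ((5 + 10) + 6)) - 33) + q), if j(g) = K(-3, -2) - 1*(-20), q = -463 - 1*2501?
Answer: -1/2946 ≈ -0.00033944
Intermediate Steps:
q = -2964 (q = -463 - 2501 = -2964)
j(g) = 18 (j(g) = -2 - 1*(-20) = -2 + 20 = 18)
1/(j((((-1*6 + 6) - 1*16) + ((5 + 10) + 6)) - 33) + q) = 1/(18 - 2964) = 1/(-2946) = -1/2946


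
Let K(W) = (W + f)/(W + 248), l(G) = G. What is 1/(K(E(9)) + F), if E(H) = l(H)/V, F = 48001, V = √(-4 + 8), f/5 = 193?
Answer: 505/24242444 ≈ 2.0831e-5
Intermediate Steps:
f = 965 (f = 5*193 = 965)
V = 2 (V = √4 = 2)
E(H) = H/2
K(W) = (965 + W)/(248 + W) (K(W) = (W + 965)/(W + 248) = (965 + W)/(248 + W))
1/(K(E(9)) + F) = 1/((965 + (½)*9)/(248 + (½)*9) + 48001) = 1/((965 + 9/2)/(248 + 9/2) + 48001) = 1/((1939/2)/(505/2) + 48001) = 1/((2/505)*(1939/2) + 48001) = 1/(1939/505 + 48001) = 1/(24242444/505) = 505/24242444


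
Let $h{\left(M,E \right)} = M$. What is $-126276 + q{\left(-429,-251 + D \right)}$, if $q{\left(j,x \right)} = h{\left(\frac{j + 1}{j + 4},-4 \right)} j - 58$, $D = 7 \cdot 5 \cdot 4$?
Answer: $- \frac{53875562}{425} \approx -1.2677 \cdot 10^{5}$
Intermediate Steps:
$D = 140$ ($D = 35 \cdot 4 = 140$)
$q{\left(j,x \right)} = -58 + \frac{j \left(1 + j\right)}{4 + j}$ ($q{\left(j,x \right)} = \frac{j + 1}{j + 4} j - 58 = \frac{1 + j}{4 + j} j - 58 = \frac{j \left(1 + j\right)}{4 + j} - 58 = -58 + \frac{j \left(1 + j\right)}{4 + j}$)
$-126276 + q{\left(-429,-251 + D \right)} = -126276 + \frac{-232 + \left(-429\right)^{2} - -24453}{4 - 429} = -126276 + \frac{-232 + 184041 + 24453}{-425} = -126276 - \frac{208262}{425} = - \frac{53875562}{425}$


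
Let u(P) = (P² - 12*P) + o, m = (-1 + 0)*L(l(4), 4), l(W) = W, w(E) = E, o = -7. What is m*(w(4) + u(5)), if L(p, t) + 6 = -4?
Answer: -380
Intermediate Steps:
L(p, t) = -10 (L(p, t) = -6 - 4 = -10)
m = 10 (m = (-1 + 0)*(-10) = -1*(-10) = 10)
u(P) = -7 + P² - 12*P (u(P) = (P² - 12*P) - 7 = -7 + P² - 12*P)
m*(w(4) + u(5)) = 10*(4 + (-7 + 5² - 12*5)) = 10*(4 + (-7 + 25 - 60)) = 10*(4 - 42) = 10*(-38) = -380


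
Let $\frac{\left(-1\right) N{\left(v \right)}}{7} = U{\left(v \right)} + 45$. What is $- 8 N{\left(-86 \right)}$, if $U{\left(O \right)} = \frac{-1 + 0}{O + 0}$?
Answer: $\frac{108388}{43} \approx 2520.7$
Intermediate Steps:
$U{\left(O \right)} = - \frac{1}{O}$
$N{\left(v \right)} = -315 + \frac{7}{v}$ ($N{\left(v \right)} = - 7 \left(- \frac{1}{v} + 45\right) = - 7 \left(45 - \frac{1}{v}\right) = -315 + \frac{7}{v}$)
$- 8 N{\left(-86 \right)} = - 8 \left(-315 + \frac{7}{-86}\right) = - 8 \left(-315 + 7 \left(- \frac{1}{86}\right)\right) = - 8 \left(-315 - \frac{7}{86}\right) = \left(-8\right) \left(- \frac{27097}{86}\right) = \frac{108388}{43}$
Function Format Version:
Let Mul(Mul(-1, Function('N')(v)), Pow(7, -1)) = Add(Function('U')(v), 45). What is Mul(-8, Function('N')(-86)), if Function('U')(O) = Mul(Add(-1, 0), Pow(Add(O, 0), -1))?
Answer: Rational(108388, 43) ≈ 2520.7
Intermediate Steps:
Function('U')(O) = Mul(-1, Pow(O, -1))
Function('N')(v) = Add(-315, Mul(7, Pow(v, -1))) (Function('N')(v) = Mul(-7, Add(Mul(-1, Pow(v, -1)), 45)) = Mul(-7, Add(45, Mul(-1, Pow(v, -1)))) = Add(-315, Mul(7, Pow(v, -1))))
Mul(-8, Function('N')(-86)) = Mul(-8, Add(-315, Mul(7, Pow(-86, -1)))) = Mul(-8, Add(-315, Mul(7, Rational(-1, 86)))) = Mul(-8, Add(-315, Rational(-7, 86))) = Mul(-8, Rational(-27097, 86)) = Rational(108388, 43)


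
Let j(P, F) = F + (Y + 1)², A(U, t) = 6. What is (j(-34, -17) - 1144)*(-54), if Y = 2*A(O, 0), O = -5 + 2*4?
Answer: 53568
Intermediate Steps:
O = 3 (O = -5 + 8 = 3)
Y = 12 (Y = 2*6 = 12)
j(P, F) = 169 + F (j(P, F) = F + (12 + 1)² = F + 13² = F + 169 = 169 + F)
(j(-34, -17) - 1144)*(-54) = ((169 - 17) - 1144)*(-54) = (152 - 1144)*(-54) = -992*(-54) = 53568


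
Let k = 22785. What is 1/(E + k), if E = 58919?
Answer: 1/81704 ≈ 1.2239e-5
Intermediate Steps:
1/(E + k) = 1/(58919 + 22785) = 1/81704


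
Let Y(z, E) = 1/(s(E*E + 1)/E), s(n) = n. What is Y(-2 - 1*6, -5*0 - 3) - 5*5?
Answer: -253/10 ≈ -25.300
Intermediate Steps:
Y(z, E) = E/(1 + E²) (Y(z, E) = 1/((E*E + 1)/E) = 1/((E² + 1)/E) = 1/((1 + E²)/E) = E/(1 + E²))
Y(-2 - 1*6, -5*0 - 3) - 5*5 = (-5*0 - 3)/(1 + (-5*0 - 3)²) - 5*5 = (0 - 3)/(1 + (0 - 3)²) - 25 = -3/(1 + (-3)²) - 25 = -3/(1 + 9) - 25 = -3/10 - 25 = -253/10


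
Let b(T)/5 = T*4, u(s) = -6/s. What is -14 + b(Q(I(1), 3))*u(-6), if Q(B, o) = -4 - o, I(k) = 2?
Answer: -154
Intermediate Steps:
b(T) = 20*T (b(T) = 5*(T*4) = 5*(4*T) = 20*T)
-14 + b(Q(I(1), 3))*u(-6) = -14 + (20*(-4 - 1*3))*(-6/(-6)) = -14 + (20*(-4 - 3))*(-6*(-⅙)) = -14 + (20*(-7))*1 = -14 - 140*1 = -14 - 140 = -154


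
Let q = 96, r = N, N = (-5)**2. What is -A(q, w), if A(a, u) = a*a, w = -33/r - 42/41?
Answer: -9216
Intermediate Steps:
N = 25
r = 25
w = -2403/1025 (w = -33/25 - 42/41 = -2403/1025 ≈ -2.3444)
A(a, u) = a**2
-A(q, w) = -1*96**2 = -1*9216 = -9216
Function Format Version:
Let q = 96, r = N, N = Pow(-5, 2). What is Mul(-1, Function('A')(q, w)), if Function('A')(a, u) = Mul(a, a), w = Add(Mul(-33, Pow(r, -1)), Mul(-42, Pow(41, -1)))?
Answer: -9216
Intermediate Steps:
N = 25
r = 25
w = Rational(-2403, 1025) (w = Add(Mul(-33, Pow(25, -1)), Mul(-42, Pow(41, -1))) = Add(Mul(-33, Rational(1, 25)), Mul(-42, Rational(1, 41))) = Add(Rational(-33, 25), Rational(-42, 41)) = Rational(-2403, 1025) ≈ -2.3444)
Function('A')(a, u) = Pow(a, 2)
Mul(-1, Function('A')(q, w)) = Mul(-1, Pow(96, 2)) = Mul(-1, 9216) = -9216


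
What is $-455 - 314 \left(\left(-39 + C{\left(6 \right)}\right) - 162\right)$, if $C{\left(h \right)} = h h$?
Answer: $51355$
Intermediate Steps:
$C{\left(h \right)} = h^{2}$
$-455 - 314 \left(\left(-39 + C{\left(6 \right)}\right) - 162\right) = -455 - 314 \left(\left(-39 + 6^{2}\right) - 162\right) = -455 - 314 \left(\left(-39 + 36\right) - 162\right) = -455 - 314 \left(-3 - 162\right) = -455 - -51810 = -455 + 51810 = 51355$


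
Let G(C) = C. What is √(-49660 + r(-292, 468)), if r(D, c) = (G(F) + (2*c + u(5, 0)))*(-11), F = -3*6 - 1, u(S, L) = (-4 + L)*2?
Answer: I*√59659 ≈ 244.25*I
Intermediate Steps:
u(S, L) = -8 + 2*L
F = -19 (F = -18 - 1 = -19)
r(D, c) = 297 - 22*c (r(D, c) = (-19 + (2*c + (-8 + 2*0)))*(-11) = (-19 + (2*c + (-8 + 0)))*(-11) = (-19 + (2*c - 8))*(-11) = (-19 + (-8 + 2*c))*(-11) = (-27 + 2*c)*(-11) = 297 - 22*c)
√(-49660 + r(-292, 468)) = √(-49660 + (297 - 22*468)) = √(-49660 + (297 - 10296)) = √(-49660 - 9999) = √(-59659) = I*√59659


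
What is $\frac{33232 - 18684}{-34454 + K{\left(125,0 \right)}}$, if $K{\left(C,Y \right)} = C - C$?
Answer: $- \frac{7274}{17227} \approx -0.42224$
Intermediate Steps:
$K{\left(C,Y \right)} = 0$
$\frac{33232 - 18684}{-34454 + K{\left(125,0 \right)}} = \frac{33232 - 18684}{-34454 + 0} = \frac{14548}{-34454} = 14548 \left(- \frac{1}{34454}\right) = - \frac{7274}{17227}$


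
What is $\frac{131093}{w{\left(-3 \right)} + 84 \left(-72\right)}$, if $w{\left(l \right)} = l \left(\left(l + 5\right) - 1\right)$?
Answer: $- \frac{131093}{6051} \approx -21.665$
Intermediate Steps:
$w{\left(l \right)} = l \left(4 + l\right)$ ($w{\left(l \right)} = l \left(\left(5 + l\right) - 1\right) = l \left(4 + l\right)$)
$\frac{131093}{w{\left(-3 \right)} + 84 \left(-72\right)} = \frac{131093}{- 3 \left(4 - 3\right) + 84 \left(-72\right)} = \frac{131093}{\left(-3\right) 1 - 6048} = \frac{131093}{-3 - 6048} = \frac{131093}{-6051} = 131093 \left(- \frac{1}{6051}\right) = - \frac{131093}{6051}$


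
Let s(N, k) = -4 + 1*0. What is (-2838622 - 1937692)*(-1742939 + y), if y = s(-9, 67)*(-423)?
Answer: 8316742423558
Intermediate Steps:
s(N, k) = -4 (s(N, k) = -4 + 0 = -4)
y = 1692 (y = -4*(-423) = 1692)
(-2838622 - 1937692)*(-1742939 + y) = (-2838622 - 1937692)*(-1742939 + 1692) = -4776314*(-1741247) = 8316742423558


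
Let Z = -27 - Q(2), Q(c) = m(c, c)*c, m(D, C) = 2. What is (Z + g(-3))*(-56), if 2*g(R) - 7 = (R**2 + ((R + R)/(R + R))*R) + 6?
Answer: 1204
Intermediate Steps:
Q(c) = 2*c
Z = -31 (Z = -27 - 2*2 = -27 - 1*4 = -27 - 4 = -31)
g(R) = 13/2 + R/2 + R**2/2 (g(R) = 7/2 + ((R**2 + ((R + R)/(R + R))*R) + 6)/2 = 7/2 + ((R**2 + ((2*R)/((2*R)))*R) + 6)/2 = 7/2 + ((R**2 + ((2*R)*(1/(2*R)))*R) + 6)/2 = 7/2 + ((R**2 + 1*R) + 6)/2 = 7/2 + ((R**2 + R) + 6)/2 = 7/2 + ((R + R**2) + 6)/2 = 7/2 + (6 + R + R**2)/2 = 7/2 + (3 + R/2 + R**2/2) = 13/2 + R/2 + R**2/2)
(Z + g(-3))*(-56) = (-31 + (13/2 + (1/2)*(-3) + (1/2)*(-3)**2))*(-56) = (-31 + (13/2 - 3/2 + (1/2)*9))*(-56) = (-31 + (13/2 - 3/2 + 9/2))*(-56) = (-31 + 19/2)*(-56) = -43/2*(-56) = 1204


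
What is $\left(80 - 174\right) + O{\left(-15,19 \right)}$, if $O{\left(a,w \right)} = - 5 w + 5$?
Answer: $-184$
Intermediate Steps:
$O{\left(a,w \right)} = 5 - 5 w$
$\left(80 - 174\right) + O{\left(-15,19 \right)} = \left(80 - 174\right) + \left(5 - 95\right) = -94 + \left(5 - 95\right) = -94 - 90 = -184$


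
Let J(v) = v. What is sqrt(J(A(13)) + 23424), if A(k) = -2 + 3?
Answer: 5*sqrt(937) ≈ 153.05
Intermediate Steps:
A(k) = 1
sqrt(J(A(13)) + 23424) = sqrt(1 + 23424) = sqrt(23425) = 5*sqrt(937)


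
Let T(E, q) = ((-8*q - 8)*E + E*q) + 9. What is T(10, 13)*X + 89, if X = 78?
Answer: -76429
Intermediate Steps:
T(E, q) = 9 + E*q + E*(-8 - 8*q) (T(E, q) = ((-8 - 8*q)*E + E*q) + 9 = (E*(-8 - 8*q) + E*q) + 9 = (E*q + E*(-8 - 8*q)) + 9 = 9 + E*q + E*(-8 - 8*q))
T(10, 13)*X + 89 = (9 - 8*10 - 7*10*13)*78 + 89 = (9 - 80 - 910)*78 + 89 = -981*78 + 89 = -76518 + 89 = -76429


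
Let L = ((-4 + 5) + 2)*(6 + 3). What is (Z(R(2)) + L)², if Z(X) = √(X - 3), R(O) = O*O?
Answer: 784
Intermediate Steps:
R(O) = O²
Z(X) = √(-3 + X)
L = 27 (L = (1 + 2)*9 = 3*9 = 27)
(Z(R(2)) + L)² = (√(-3 + 2²) + 27)² = (√(-3 + 4) + 27)² = (√1 + 27)² = (1 + 27)² = 28² = 784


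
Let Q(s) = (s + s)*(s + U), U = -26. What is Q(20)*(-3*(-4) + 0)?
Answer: -2880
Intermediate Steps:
Q(s) = 2*s*(-26 + s) (Q(s) = (s + s)*(s - 26) = (2*s)*(-26 + s) = 2*s*(-26 + s))
Q(20)*(-3*(-4) + 0) = (2*20*(-26 + 20))*(-3*(-4) + 0) = (2*20*(-6))*(12 + 0) = -240*12 = -2880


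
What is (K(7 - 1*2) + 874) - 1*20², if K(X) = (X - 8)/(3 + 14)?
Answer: 8055/17 ≈ 473.82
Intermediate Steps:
K(X) = -8/17 + X/17 (K(X) = (-8 + X)/17 = (-8 + X)*(1/17) = -8/17 + X/17)
(K(7 - 1*2) + 874) - 1*20² = ((-8/17 + (7 - 1*2)/17) + 874) - 1*20² = ((-8/17 + (7 - 2)/17) + 874) - 1*400 = ((-8/17 + (1/17)*5) + 874) - 400 = ((-8/17 + 5/17) + 874) - 400 = (-3/17 + 874) - 400 = 14855/17 - 400 = 8055/17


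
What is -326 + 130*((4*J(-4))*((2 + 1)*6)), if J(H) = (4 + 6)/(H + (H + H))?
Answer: -8126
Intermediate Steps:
J(H) = 10/(3*H) (J(H) = 10/(H + 2*H) = 10/((3*H)) = 10*(1/(3*H)) = 10/(3*H))
-326 + 130*((4*J(-4))*((2 + 1)*6)) = -326 + 130*((4*((10/3)/(-4)))*((2 + 1)*6)) = -326 + 130*((4*((10/3)*(-¼)))*(3*6)) = -326 + 130*((4*(-⅚))*18) = -326 + 130*(-10/3*18) = -326 + 130*(-60) = -326 - 7800 = -8126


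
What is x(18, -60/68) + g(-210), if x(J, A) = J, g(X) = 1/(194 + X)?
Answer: 287/16 ≈ 17.938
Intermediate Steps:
x(18, -60/68) + g(-210) = 18 + 1/(194 - 210) = 18 + 1/(-16) = 18 - 1/16 = 287/16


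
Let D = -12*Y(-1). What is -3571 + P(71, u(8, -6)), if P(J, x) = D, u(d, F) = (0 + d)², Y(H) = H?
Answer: -3559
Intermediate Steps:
u(d, F) = d²
D = 12 (D = -12*(-1) = 12)
P(J, x) = 12
-3571 + P(71, u(8, -6)) = -3571 + 12 = -3559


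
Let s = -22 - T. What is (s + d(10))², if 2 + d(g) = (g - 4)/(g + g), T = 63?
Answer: 751689/100 ≈ 7516.9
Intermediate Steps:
d(g) = -2 + (-4 + g)/(2*g) (d(g) = -2 + (g - 4)/(g + g) = -2 + (-4 + g)/((2*g)) = -2 + (-4 + g)*(1/(2*g)) = -2 + (-4 + g)/(2*g))
s = -85 (s = -22 - 1*63 = -22 - 63 = -85)
(s + d(10))² = (-85 + (-3/2 - 2/10))² = (-85 + (-3/2 - 2*⅒))² = (-85 + (-3/2 - ⅕))² = (-85 - 17/10)² = (-867/10)² = 751689/100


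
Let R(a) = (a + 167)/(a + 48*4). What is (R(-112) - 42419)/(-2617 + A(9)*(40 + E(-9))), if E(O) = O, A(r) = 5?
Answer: 678693/39392 ≈ 17.229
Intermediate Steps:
R(a) = (167 + a)/(192 + a) (R(a) = (167 + a)/(a + 192) = (167 + a)/(192 + a))
(R(-112) - 42419)/(-2617 + A(9)*(40 + E(-9))) = ((167 - 112)/(192 - 112) - 42419)/(-2617 + 5*(40 - 9)) = (55/80 - 42419)/(-2617 + 5*31) = ((1/80)*55 - 42419)/(-2617 + 155) = (11/16 - 42419)/(-2462) = -678693/16*(-1/2462) = 678693/39392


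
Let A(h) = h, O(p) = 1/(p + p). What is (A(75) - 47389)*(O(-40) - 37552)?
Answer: 71069436777/40 ≈ 1.7767e+9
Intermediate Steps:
O(p) = 1/(2*p)
(A(75) - 47389)*(O(-40) - 37552) = (75 - 47389)*((½)/(-40) - 37552) = -47314*((½)*(-1/40) - 37552) = -47314*(-1/80 - 37552) = -47314*(-3004161/80) = 71069436777/40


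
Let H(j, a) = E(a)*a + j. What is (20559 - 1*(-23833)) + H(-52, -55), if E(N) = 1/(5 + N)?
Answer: 443411/10 ≈ 44341.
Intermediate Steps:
H(j, a) = j + a/(5 + a) (H(j, a) = a/(5 + a) + j = j + a/(5 + a))
(20559 - 1*(-23833)) + H(-52, -55) = (20559 - 1*(-23833)) + (-55 - 52*(5 - 55))/(5 - 55) = (20559 + 23833) + (-55 - 52*(-50))/(-50) = 44392 - (-55 + 2600)/50 = 44392 - 1/50*2545 = 44392 - 509/10 = 443411/10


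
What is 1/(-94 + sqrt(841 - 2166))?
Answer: -94/10161 - 5*I*sqrt(53)/10161 ≈ -0.0092511 - 0.0035824*I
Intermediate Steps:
1/(-94 + sqrt(841 - 2166)) = 1/(-94 + sqrt(-1325)) = 1/(-94 + 5*I*sqrt(53))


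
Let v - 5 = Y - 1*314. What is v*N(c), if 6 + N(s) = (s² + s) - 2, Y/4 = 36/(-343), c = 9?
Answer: -8702742/343 ≈ -25372.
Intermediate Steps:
Y = -144/343 (Y = 4*(36/(-343)) = 4*(36*(-1/343)) = 4*(-36/343) = -144/343 ≈ -0.41983)
v = -106131/343 (v = 5 + (-144/343 - 1*314) = 5 + (-144/343 - 314) = 5 - 107846/343 = -106131/343 ≈ -309.42)
N(s) = -8 + s + s² (N(s) = -6 + ((s² + s) - 2) = -6 + ((s + s²) - 2) = -6 + (-2 + s + s²) = -8 + s + s²)
v*N(c) = -106131*(-8 + 9 + 9²)/343 = -106131*(-8 + 9 + 81)/343 = -106131/343*82 = -8702742/343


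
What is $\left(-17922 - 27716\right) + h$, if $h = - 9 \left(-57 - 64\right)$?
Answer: $-44549$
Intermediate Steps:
$h = 1089$ ($h = \left(-9\right) \left(-121\right) = 1089$)
$\left(-17922 - 27716\right) + h = \left(-17922 - 27716\right) + 1089 = -45638 + 1089 = -44549$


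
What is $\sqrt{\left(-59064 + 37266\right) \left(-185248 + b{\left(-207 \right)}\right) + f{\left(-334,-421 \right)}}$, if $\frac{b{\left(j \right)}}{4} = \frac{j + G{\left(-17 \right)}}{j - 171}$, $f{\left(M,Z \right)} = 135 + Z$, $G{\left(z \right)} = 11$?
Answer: $\frac{\sqrt{36341913666}}{3} \approx 63545.0$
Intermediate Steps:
$b{\left(j \right)} = \frac{4 \left(11 + j\right)}{-171 + j}$ ($b{\left(j \right)} = 4 \frac{j + 11}{j - 171} = 4 \frac{11 + j}{-171 + j} = \frac{4 \left(11 + j\right)}{-171 + j}$)
$\sqrt{\left(-59064 + 37266\right) \left(-185248 + b{\left(-207 \right)}\right) + f{\left(-334,-421 \right)}} = \sqrt{\left(-59064 + 37266\right) \left(-185248 + \frac{4 \left(11 - 207\right)}{-171 - 207}\right) + \left(135 - 421\right)} = \sqrt{- 21798 \left(-185248 + 4 \frac{1}{-378} \left(-196\right)\right) - 286} = \sqrt{- 21798 \left(-185248 + 4 \left(- \frac{1}{378}\right) \left(-196\right)\right) - 286} = \sqrt{- 21798 \left(-185248 + \frac{56}{27}\right) - 286} = \sqrt{\left(-21798\right) \left(- \frac{5001640}{27}\right) - 286} = \sqrt{\frac{12113972080}{3} - 286} = \sqrt{\frac{12113971222}{3}} = \frac{\sqrt{36341913666}}{3}$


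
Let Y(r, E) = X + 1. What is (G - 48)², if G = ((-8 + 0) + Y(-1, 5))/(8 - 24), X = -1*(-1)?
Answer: 145161/64 ≈ 2268.1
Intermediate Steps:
X = 1
Y(r, E) = 2 (Y(r, E) = 1 + 1 = 2)
G = 3/8 (G = ((-8 + 0) + 2)/(8 - 24) = (-8 + 2)/(-16) = -6*(-1/16) = 3/8 ≈ 0.37500)
(G - 48)² = (3/8 - 48)² = (-381/8)² = 145161/64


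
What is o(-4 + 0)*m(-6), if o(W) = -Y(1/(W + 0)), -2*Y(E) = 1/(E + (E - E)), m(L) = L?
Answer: 12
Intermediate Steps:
Y(E) = -1/(2*E) (Y(E) = -1/(2*(E + (E - E))) = -1/(2*(E + 0)) = -1/(2*E))
o(W) = W/2 (o(W) = -(-1)/(2*(1/(W + 0))) = -(-1)/(2*(1/W)) = -(-1)*W/2 = W/2)
o(-4 + 0)*m(-6) = ((-4 + 0)/2)*(-6) = ((½)*(-4))*(-6) = -2*(-6) = 12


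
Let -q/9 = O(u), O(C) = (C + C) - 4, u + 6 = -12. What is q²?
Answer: 129600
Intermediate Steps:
u = -18 (u = -6 - 12 = -18)
O(C) = -4 + 2*C (O(C) = 2*C - 4 = -4 + 2*C)
q = 360 (q = -9*(-4 + 2*(-18)) = -9*(-4 - 36) = -9*(-40) = 360)
q² = 360² = 129600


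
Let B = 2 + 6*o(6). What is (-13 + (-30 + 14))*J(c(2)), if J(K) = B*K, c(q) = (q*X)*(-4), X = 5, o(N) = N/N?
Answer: 9280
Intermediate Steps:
o(N) = 1
B = 8 (B = 2 + 6*1 = 2 + 6 = 8)
c(q) = -20*q (c(q) = (q*5)*(-4) = (5*q)*(-4) = -20*q)
J(K) = 8*K
(-13 + (-30 + 14))*J(c(2)) = (-13 + (-30 + 14))*(8*(-20*2)) = (-13 - 16)*(8*(-40)) = -29*(-320) = 9280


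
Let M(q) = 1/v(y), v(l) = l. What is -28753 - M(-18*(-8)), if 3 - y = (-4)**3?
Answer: -1926452/67 ≈ -28753.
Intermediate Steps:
y = 67 (y = 3 - 1*(-4)**3 = 3 - 1*(-64) = 3 + 64 = 67)
M(q) = 1/67
-28753 - M(-18*(-8)) = -28753 - 1*1/67 = -28753 - 1/67 = -1926452/67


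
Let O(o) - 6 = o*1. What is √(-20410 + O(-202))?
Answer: I*√20606 ≈ 143.55*I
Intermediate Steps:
O(o) = 6 + o (O(o) = 6 + o*1 = 6 + o)
√(-20410 + O(-202)) = √(-20410 + (6 - 202)) = √(-20410 - 196) = √(-20606) = I*√20606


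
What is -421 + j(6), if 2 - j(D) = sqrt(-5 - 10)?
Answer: -419 - I*sqrt(15) ≈ -419.0 - 3.873*I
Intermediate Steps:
j(D) = 2 - I*sqrt(15) (j(D) = 2 - sqrt(-5 - 10) = 2 - sqrt(-15) = 2 - I*sqrt(15))
-421 + j(6) = -421 + (2 - I*sqrt(15)) = -419 - I*sqrt(15)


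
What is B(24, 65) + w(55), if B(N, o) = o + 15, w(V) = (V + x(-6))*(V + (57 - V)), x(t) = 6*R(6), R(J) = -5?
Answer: 1505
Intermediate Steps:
x(t) = -30 (x(t) = 6*(-5) = -30)
w(V) = -1710 + 57*V (w(V) = (V - 30)*(V + (57 - V)) = (-30 + V)*57 = -1710 + 57*V)
B(N, o) = 15 + o
B(24, 65) + w(55) = (15 + 65) + (-1710 + 57*55) = 80 + (-1710 + 3135) = 80 + 1425 = 1505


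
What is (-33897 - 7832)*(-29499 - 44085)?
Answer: 3070586736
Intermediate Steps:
(-33897 - 7832)*(-29499 - 44085) = -41729*(-73584) = 3070586736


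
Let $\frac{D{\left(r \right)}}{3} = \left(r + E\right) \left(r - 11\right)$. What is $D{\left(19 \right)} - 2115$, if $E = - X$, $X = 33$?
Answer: $-2451$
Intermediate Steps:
$E = -33$ ($E = \left(-1\right) 33 = -33$)
$D{\left(r \right)} = 3 \left(-33 + r\right) \left(-11 + r\right)$ ($D{\left(r \right)} = 3 \left(r - 33\right) \left(r - 11\right) = 3 \left(-33 + r\right) \left(r + \left(-26 + 15\right)\right) = 3 \left(-33 + r\right) \left(r - 11\right) = 3 \left(-33 + r\right) \left(-11 + r\right)$)
$D{\left(19 \right)} - 2115 = \left(1089 - 2508 + 3 \cdot 19^{2}\right) - 2115 = \left(1089 - 2508 + 3 \cdot 361\right) - 2115 = \left(1089 - 2508 + 1083\right) - 2115 = -336 - 2115 = -2451$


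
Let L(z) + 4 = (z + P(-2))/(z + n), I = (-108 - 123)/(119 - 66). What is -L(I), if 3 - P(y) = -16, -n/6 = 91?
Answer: 117452/29169 ≈ 4.0266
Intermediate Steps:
n = -546 (n = -6*91 = -546)
P(y) = 19 (P(y) = 3 - 1*(-16) = 3 + 16 = 19)
I = -231/53 ≈ -4.3585
L(z) = -4 + (19 + z)/(-546 + z) (L(z) = -4 + (z + 19)/(z - 546) = -4 + (19 + z)/(-546 + z))
-L(I) = -(2203 - 3*(-231/53))/(-546 - 231/53) = -(2203 + 693/53)/(-29169/53) = -(-53)*117452/(29169*53) = -1*(-117452/29169) = 117452/29169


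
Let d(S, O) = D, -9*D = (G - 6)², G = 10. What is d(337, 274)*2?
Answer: -32/9 ≈ -3.5556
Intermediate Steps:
D = -16/9 (D = -(10 - 6)²/9 = -⅑*4² = -⅑*16 = -16/9 ≈ -1.7778)
d(S, O) = -16/9
d(337, 274)*2 = -16/9*2 = -32/9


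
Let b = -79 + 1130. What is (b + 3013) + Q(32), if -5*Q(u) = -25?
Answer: 4069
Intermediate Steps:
Q(u) = 5 (Q(u) = -1/5*(-25) = 5)
b = 1051
(b + 3013) + Q(32) = (1051 + 3013) + 5 = 4064 + 5 = 4069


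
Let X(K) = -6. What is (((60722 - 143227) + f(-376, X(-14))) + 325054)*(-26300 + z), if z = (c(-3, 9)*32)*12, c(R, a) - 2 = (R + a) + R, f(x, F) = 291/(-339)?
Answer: -668205577200/113 ≈ -5.9133e+9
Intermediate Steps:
f(x, F) = -97/113 (f(x, F) = 291*(-1/339) = -97/113)
c(R, a) = 2 + a + 2*R (c(R, a) = 2 + ((R + a) + R) = 2 + (a + 2*R) = 2 + a + 2*R)
z = 1920 (z = ((2 + 9 + 2*(-3))*32)*12 = ((2 + 9 - 6)*32)*12 = (5*32)*12 = 160*12 = 1920)
(((60722 - 143227) + f(-376, X(-14))) + 325054)*(-26300 + z) = (((60722 - 143227) - 97/113) + 325054)*(-26300 + 1920) = ((-82505 - 97/113) + 325054)*(-24380) = (-9323162/113 + 325054)*(-24380) = (27407940/113)*(-24380) = -668205577200/113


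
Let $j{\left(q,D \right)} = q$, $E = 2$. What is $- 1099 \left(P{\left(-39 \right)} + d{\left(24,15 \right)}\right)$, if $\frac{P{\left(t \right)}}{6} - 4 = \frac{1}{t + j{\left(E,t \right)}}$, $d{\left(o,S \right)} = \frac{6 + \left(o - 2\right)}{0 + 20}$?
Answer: $- \frac{5131231}{185} \approx -27736.0$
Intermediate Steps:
$d{\left(o,S \right)} = \frac{1}{5} + \frac{o}{20}$ ($d{\left(o,S \right)} = \frac{6 + \left(-2 + o\right)}{20} = \left(4 + o\right) \frac{1}{20} = \frac{1}{5} + \frac{o}{20}$)
$P{\left(t \right)} = 24 + \frac{6}{2 + t}$ ($P{\left(t \right)} = 24 + \frac{6}{t + 2} = 24 + \frac{6}{2 + t}$)
$- 1099 \left(P{\left(-39 \right)} + d{\left(24,15 \right)}\right) = - 1099 \left(\frac{6 \left(9 + 4 \left(-39\right)\right)}{2 - 39} + \left(\frac{1}{5} + \frac{1}{20} \cdot 24\right)\right) = - 1099 \left(\frac{6 \left(9 - 156\right)}{-37} + \left(\frac{1}{5} + \frac{6}{5}\right)\right) = - 1099 \left(6 \left(- \frac{1}{37}\right) \left(-147\right) + \frac{7}{5}\right) = - 1099 \left(\frac{882}{37} + \frac{7}{5}\right) = \left(-1099\right) \frac{4669}{185} = - \frac{5131231}{185}$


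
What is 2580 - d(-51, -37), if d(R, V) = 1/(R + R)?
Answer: 263161/102 ≈ 2580.0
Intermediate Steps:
d(R, V) = 1/(2*R)
2580 - d(-51, -37) = 2580 - 1/(2*(-51)) = 2580 - (-1)/(2*51) = 2580 - 1*(-1/102) = 2580 + 1/102 = 263161/102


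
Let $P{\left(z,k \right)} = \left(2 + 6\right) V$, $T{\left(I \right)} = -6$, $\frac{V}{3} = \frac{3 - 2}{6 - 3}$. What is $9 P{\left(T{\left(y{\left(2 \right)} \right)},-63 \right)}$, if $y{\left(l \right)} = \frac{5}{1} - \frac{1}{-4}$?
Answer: $72$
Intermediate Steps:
$y{\left(l \right)} = \frac{21}{4}$ ($y{\left(l \right)} = 5 \cdot 1 - - \frac{1}{4} = 5 + \frac{1}{4} = \frac{21}{4}$)
$V = 1$ ($V = 3 \frac{3 - 2}{6 - 3} = 3 \cdot 1 \cdot \frac{1}{3} = 3 \cdot \frac{1}{3} = 1$)
$P{\left(z,k \right)} = 8$ ($P{\left(z,k \right)} = \left(2 + 6\right) 1 = 8 \cdot 1 = 8$)
$9 P{\left(T{\left(y{\left(2 \right)} \right)},-63 \right)} = 9 \cdot 8 = 72$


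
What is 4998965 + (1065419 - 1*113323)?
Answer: 5951061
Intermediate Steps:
4998965 + (1065419 - 1*113323) = 4998965 + (1065419 - 113323) = 4998965 + 952096 = 5951061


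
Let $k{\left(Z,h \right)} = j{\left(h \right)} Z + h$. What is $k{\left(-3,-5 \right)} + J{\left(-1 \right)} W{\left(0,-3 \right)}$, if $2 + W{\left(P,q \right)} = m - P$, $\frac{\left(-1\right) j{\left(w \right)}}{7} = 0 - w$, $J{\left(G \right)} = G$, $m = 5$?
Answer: $97$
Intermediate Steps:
$j{\left(w \right)} = 7 w$ ($j{\left(w \right)} = - 7 \left(0 - w\right) = - 7 \left(- w\right) = 7 w$)
$W{\left(P,q \right)} = 3 - P$ ($W{\left(P,q \right)} = -2 - \left(-5 + P\right) = 3 - P$)
$k{\left(Z,h \right)} = h + 7 Z h$ ($k{\left(Z,h \right)} = 7 h Z + h = 7 Z h + h = h + 7 Z h$)
$k{\left(-3,-5 \right)} + J{\left(-1 \right)} W{\left(0,-3 \right)} = - 5 \left(1 + 7 \left(-3\right)\right) - \left(3 - 0\right) = - 5 \left(1 - 21\right) - \left(3 + 0\right) = \left(-5\right) \left(-20\right) - 3 = 100 - 3 = 97$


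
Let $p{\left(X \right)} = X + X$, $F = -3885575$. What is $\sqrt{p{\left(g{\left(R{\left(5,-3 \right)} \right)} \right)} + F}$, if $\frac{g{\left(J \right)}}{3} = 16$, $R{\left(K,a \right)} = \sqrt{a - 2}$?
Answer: $13 i \sqrt{22991} \approx 1971.2 i$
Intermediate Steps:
$R{\left(K,a \right)} = \sqrt{-2 + a}$
$g{\left(J \right)} = 48$ ($g{\left(J \right)} = 3 \cdot 16 = 48$)
$p{\left(X \right)} = 2 X$
$\sqrt{p{\left(g{\left(R{\left(5,-3 \right)} \right)} \right)} + F} = \sqrt{2 \cdot 48 - 3885575} = \sqrt{96 - 3885575} = \sqrt{-3885479} = 13 i \sqrt{22991}$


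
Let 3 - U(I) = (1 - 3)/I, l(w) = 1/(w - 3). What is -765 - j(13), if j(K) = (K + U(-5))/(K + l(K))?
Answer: -100371/131 ≈ -766.19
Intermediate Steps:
l(w) = 1/(-3 + w)
U(I) = 3 + 2/I (U(I) = 3 - (1 - 3)/I = 3 - (-2)/I = 3 + 2/I)
j(K) = (13/5 + K)/(K + 1/(-3 + K)) (j(K) = (K + (3 + 2/(-5)))/(K + 1/(-3 + K)) = (K + (3 + 2*(-⅕)))/(K + 1/(-3 + K)) = (K + (3 - ⅖))/(K + 1/(-3 + K)) = (K + 13/5)/(K + 1/(-3 + K)) = (13/5 + K)/(K + 1/(-3 + K)))
-765 - j(13) = -765 - (-3 + 13)*(13 + 5*13)/(5*(1 + 13*(-3 + 13))) = -765 - 10*(13 + 65)/(5*(1 + 13*10)) = -765 - 10*78/(5*(1 + 130)) = -765 - 10*78/(5*131) = -765 - 1*156/131 = -765 - 156/131 = -100371/131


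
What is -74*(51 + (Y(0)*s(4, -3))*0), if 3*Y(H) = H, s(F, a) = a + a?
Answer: -3774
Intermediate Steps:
s(F, a) = 2*a
Y(H) = H/3
-74*(51 + (Y(0)*s(4, -3))*0) = -74*(51 + (((1/3)*0)*(2*(-3)))*0) = -74*(51 + (0*(-6))*0) = -74*(51 + 0*0) = -74*(51 + 0) = -74*51 = -3774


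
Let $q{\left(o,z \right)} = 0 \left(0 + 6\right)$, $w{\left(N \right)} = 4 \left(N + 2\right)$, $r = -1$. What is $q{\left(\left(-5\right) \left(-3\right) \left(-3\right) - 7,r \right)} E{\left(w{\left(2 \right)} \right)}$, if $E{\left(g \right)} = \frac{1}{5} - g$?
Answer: $0$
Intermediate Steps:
$w{\left(N \right)} = 8 + 4 N$ ($w{\left(N \right)} = 4 \left(2 + N\right) = 8 + 4 N$)
$q{\left(o,z \right)} = 0$ ($q{\left(o,z \right)} = 0 \cdot 6 = 0$)
$E{\left(g \right)} = \frac{1}{5} - g$
$q{\left(\left(-5\right) \left(-3\right) \left(-3\right) - 7,r \right)} E{\left(w{\left(2 \right)} \right)} = 0 \left(\frac{1}{5} - \left(8 + 4 \cdot 2\right)\right) = 0 \left(\frac{1}{5} - \left(8 + 8\right)\right) = 0 \left(\frac{1}{5} - 16\right) = 0 \left(- \frac{79}{5}\right) = 0$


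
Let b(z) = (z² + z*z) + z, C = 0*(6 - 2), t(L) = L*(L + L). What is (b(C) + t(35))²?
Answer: 6002500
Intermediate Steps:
t(L) = 2*L² (t(L) = L*(2*L) = 2*L²)
C = 0 (C = 0*4 = 0)
b(z) = z + 2*z² (b(z) = (z² + z²) + z = 2*z² + z = z + 2*z²)
(b(C) + t(35))² = (0*(1 + 2*0) + 2*35²)² = (0*(1 + 0) + 2*1225)² = (0*1 + 2450)² = (0 + 2450)² = 2450² = 6002500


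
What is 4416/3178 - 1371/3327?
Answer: 1722499/1762201 ≈ 0.97747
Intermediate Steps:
4416/3178 - 1371/3327 = 4416*(1/3178) - 1371*1/3327 = 2208/1589 - 457/1109 = 1722499/1762201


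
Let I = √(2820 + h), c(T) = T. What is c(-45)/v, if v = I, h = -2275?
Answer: -9*√545/109 ≈ -1.9276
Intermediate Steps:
I = √545 (I = √(2820 - 2275) = √545 ≈ 23.345)
v = √545 ≈ 23.345
c(-45)/v = -45*√545/545 = -9*√545/109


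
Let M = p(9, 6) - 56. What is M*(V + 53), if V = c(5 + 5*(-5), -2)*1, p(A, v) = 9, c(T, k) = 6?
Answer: -2773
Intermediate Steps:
V = 6 (V = 6*1 = 6)
M = -47 (M = 9 - 56 = -47)
M*(V + 53) = -47*(6 + 53) = -47*59 = -2773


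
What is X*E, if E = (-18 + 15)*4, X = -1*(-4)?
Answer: -48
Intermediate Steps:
X = 4
E = -12 (E = -3*4 = -12)
X*E = 4*(-12) = -48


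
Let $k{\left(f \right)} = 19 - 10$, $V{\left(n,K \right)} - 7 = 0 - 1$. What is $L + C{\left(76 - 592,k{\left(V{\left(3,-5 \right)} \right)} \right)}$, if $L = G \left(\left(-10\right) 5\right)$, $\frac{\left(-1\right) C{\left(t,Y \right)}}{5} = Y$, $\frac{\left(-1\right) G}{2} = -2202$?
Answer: $-220245$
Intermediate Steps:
$G = 4404$ ($G = \left(-2\right) \left(-2202\right) = 4404$)
$V{\left(n,K \right)} = 6$ ($V{\left(n,K \right)} = 7 + \left(0 - 1\right) = 7 - 1 = 6$)
$k{\left(f \right)} = 9$
$C{\left(t,Y \right)} = - 5 Y$
$L = -220200$ ($L = 4404 \left(\left(-10\right) 5\right) = 4404 \left(-50\right) = -220200$)
$L + C{\left(76 - 592,k{\left(V{\left(3,-5 \right)} \right)} \right)} = -220200 - 45 = -220245$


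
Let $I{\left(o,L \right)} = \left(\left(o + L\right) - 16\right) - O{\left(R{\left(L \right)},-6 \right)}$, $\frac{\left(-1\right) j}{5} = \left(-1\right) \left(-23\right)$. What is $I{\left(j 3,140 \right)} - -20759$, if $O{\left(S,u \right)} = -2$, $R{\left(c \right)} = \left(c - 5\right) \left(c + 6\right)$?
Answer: $20540$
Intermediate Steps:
$R{\left(c \right)} = \left(-5 + c\right) \left(6 + c\right)$
$j = -115$ ($j = - 5 \left(\left(-1\right) \left(-23\right)\right) = \left(-5\right) 23 = -115$)
$I{\left(o,L \right)} = -14 + L + o$ ($I{\left(o,L \right)} = \left(\left(o + L\right) - 16\right) - -2 = \left(\left(L + o\right) - 16\right) + 2 = \left(-16 + L + o\right) + 2 = -14 + L + o$)
$I{\left(j 3,140 \right)} - -20759 = \left(-14 + 140 - 345\right) - -20759 = \left(-14 + 140 - 345\right) + 20759 = -219 + 20759 = 20540$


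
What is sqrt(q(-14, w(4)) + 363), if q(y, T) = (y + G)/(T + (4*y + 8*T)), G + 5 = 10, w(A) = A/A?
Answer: sqrt(802290)/47 ≈ 19.058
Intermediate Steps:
w(A) = 1
G = 5 (G = -5 + 10 = 5)
q(y, T) = (5 + y)/(4*y + 9*T) (q(y, T) = (y + 5)/(T + (4*y + 8*T)) = (5 + y)/(4*y + 9*T))
sqrt(q(-14, w(4)) + 363) = sqrt((5 - 14)/(4*(-14) + 9*1) + 363) = sqrt(-9/(-56 + 9) + 363) = sqrt(-9/(-47) + 363) = sqrt(-1/47*(-9) + 363) = sqrt(9/47 + 363) = sqrt(17070/47) = sqrt(802290)/47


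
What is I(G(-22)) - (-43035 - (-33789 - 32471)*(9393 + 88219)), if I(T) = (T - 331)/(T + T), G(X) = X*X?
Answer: -6260760786127/968 ≈ -6.4677e+9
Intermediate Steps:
G(X) = X**2
I(T) = (-331 + T)/(2*T) (I(T) = (-331 + T)/((2*T)) = (-331 + T)*(1/(2*T)) = (-331 + T)/(2*T))
I(G(-22)) - (-43035 - (-33789 - 32471)*(9393 + 88219)) = (-331 + (-22)**2)/(2*((-22)**2)) - (-43035 - (-33789 - 32471)*(9393 + 88219)) = (1/2)*(-331 + 484)/484 - (-43035 - (-66260)*97612) = (1/2)*(1/484)*153 - (-43035 - 1*(-6467771120)) = 153/968 - (-43035 + 6467771120) = 153/968 - 1*6467728085 = 153/968 - 6467728085 = -6260760786127/968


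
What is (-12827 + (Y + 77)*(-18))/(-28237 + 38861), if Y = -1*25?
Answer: -13763/10624 ≈ -1.2955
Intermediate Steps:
Y = -25
(-12827 + (Y + 77)*(-18))/(-28237 + 38861) = (-12827 + (-25 + 77)*(-18))/(-28237 + 38861) = (-12827 + 52*(-18))/10624 = (-12827 - 936)*(1/10624) = -13763*1/10624 = -13763/10624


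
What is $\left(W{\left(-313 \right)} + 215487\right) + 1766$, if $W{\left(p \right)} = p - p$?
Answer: $217253$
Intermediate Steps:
$W{\left(p \right)} = 0$
$\left(W{\left(-313 \right)} + 215487\right) + 1766 = \left(0 + 215487\right) + 1766 = 215487 + 1766 = 217253$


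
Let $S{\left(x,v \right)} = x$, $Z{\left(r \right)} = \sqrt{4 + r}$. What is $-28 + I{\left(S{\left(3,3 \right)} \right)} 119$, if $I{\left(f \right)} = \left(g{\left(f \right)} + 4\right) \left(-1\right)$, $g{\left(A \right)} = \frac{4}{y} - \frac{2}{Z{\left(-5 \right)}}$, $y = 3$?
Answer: $- \frac{1988}{3} - 238 i \approx -662.67 - 238.0 i$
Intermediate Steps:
$g{\left(A \right)} = \frac{4}{3} + 2 i$ ($g{\left(A \right)} = \frac{4}{3} - \frac{2}{\sqrt{4 - 5}} = 4 \cdot \frac{1}{3} - \frac{2}{\sqrt{-1}} = \frac{4}{3} - \frac{2}{i} = \frac{4}{3} - 2 \left(- i\right) = \frac{4}{3} + 2 i$)
$I{\left(f \right)} = - \frac{16}{3} - 2 i$ ($I{\left(f \right)} = \left(\left(\frac{4}{3} + 2 i\right) + 4\right) \left(-1\right) = \left(\frac{16}{3} + 2 i\right) \left(-1\right) = - \frac{16}{3} - 2 i$)
$-28 + I{\left(S{\left(3,3 \right)} \right)} 119 = -28 + \left(- \frac{16}{3} - 2 i\right) 119 = -28 - \left(\frac{1904}{3} + 238 i\right) = - \frac{1988}{3} - 238 i$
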